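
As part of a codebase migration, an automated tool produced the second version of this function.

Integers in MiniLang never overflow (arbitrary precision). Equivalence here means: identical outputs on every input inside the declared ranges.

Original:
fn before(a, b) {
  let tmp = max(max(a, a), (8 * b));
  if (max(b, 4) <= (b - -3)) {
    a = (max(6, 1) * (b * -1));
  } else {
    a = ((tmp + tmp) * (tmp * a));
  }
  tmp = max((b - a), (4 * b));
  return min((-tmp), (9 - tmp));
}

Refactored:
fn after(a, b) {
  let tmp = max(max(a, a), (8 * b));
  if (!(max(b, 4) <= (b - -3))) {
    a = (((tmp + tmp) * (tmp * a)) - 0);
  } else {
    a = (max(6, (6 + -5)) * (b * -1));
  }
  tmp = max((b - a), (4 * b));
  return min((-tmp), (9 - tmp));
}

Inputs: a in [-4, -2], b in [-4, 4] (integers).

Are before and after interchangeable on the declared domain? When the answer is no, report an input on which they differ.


Although constant usage differs, arithmetic usage differs, boolean connective usage differs, 27/27 inputs agree.
verdict: equivalent


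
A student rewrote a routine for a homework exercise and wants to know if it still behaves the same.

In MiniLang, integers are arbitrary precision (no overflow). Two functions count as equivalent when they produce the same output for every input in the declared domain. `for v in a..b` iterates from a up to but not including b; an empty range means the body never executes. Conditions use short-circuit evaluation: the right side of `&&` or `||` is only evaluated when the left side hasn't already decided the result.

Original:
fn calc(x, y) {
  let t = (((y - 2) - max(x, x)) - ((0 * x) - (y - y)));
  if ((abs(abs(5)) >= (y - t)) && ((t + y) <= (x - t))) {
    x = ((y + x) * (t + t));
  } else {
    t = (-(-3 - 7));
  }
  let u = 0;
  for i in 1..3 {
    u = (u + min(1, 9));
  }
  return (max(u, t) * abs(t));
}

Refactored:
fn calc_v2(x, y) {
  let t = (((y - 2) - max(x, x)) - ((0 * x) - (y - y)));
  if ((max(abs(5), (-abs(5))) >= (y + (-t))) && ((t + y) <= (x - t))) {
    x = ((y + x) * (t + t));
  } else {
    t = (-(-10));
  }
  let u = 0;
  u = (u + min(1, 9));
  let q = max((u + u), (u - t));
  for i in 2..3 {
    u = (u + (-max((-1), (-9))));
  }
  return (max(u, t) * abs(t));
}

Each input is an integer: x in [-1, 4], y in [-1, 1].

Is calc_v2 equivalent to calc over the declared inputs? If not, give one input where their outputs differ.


This is a faithful refactor — statement counts differ; constant usage differs; min/max/abs usage differs; local variable names differ; arithmetic usage differs; loop structure differs, but the computed results match everywhere.
One worked example (x=2, y=-1) — calc: t=-5, then ((abs(abs(5)) >= (y - t)) && ((t + y) <= (x - t))) is true, then x=-10, then u=0, then (i=1), then u=1, then (i=2), then u=2, then returns 10; calc_v2: t=-5, then ((max(abs(5), (-abs(5))) >= (y + (-t))) && ((t + y) <= (x - t))) is true, then x=-10, then u=0, then u=1, then q=6, then (i=2), then u=2, then returns 10; agreement on 10.
An exhaustive pass over the 18 declared inputs shows identical outputs.
verdict: equivalent


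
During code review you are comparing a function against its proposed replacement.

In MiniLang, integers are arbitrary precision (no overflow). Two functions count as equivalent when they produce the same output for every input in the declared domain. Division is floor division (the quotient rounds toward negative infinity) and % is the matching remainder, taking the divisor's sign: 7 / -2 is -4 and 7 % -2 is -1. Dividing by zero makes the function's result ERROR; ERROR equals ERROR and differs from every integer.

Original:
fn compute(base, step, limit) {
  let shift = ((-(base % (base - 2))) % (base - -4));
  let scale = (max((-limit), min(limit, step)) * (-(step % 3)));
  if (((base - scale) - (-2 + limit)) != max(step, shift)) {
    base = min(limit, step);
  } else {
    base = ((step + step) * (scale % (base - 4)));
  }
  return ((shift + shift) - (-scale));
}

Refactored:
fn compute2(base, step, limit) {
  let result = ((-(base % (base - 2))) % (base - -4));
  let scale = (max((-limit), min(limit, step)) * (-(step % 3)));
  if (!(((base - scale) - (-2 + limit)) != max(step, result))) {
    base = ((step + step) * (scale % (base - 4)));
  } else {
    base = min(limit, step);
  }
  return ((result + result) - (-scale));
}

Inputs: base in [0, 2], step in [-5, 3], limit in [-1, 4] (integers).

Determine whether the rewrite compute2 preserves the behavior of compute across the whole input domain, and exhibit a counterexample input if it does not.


Differences: local variable names differ, boolean connective usage differs — yet all 162 inputs agree.
verdict: equivalent


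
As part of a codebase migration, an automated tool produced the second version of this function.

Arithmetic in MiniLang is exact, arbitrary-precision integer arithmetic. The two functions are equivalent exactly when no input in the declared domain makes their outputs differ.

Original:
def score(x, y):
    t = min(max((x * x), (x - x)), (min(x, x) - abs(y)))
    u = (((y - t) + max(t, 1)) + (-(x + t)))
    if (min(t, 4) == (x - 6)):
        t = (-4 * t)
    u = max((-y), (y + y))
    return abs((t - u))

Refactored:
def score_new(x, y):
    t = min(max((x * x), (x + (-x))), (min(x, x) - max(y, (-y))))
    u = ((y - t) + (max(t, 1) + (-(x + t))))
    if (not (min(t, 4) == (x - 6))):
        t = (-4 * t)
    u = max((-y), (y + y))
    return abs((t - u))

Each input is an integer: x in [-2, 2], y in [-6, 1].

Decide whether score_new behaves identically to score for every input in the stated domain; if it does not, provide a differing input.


Run the pair on x=-2, y=-6.
score: t := -8 | u := 13 | (min(t, 4) == (x - 6)): true | t := 32 | u := 6 | result 26
score_new: t := -8 | u := 13 | (not (min(t, 4) == (x - 6))): false | u := 6 | result 14
26 and 14 differ, so these are not the same function on this domain.
verdict: not equivalent; witness: x=-2, y=-6


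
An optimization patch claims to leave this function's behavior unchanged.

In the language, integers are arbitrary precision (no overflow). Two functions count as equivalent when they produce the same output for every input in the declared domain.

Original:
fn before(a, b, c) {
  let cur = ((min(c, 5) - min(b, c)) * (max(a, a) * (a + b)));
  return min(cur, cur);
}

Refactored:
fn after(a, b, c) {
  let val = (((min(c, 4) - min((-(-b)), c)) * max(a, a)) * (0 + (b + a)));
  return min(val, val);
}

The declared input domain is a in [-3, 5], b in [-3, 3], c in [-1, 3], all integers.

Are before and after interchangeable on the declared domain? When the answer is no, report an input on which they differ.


Equivalent. Although `5` became `4`, no input in the stated domain can expose it.
Sweeping the whole domain (315 inputs) finds no disagreement.
Spot check at a=4, b=2, c=0 — before: cur := 0 | result 0. after: val := 0 | result 0. Both give 0.
verdict: equivalent


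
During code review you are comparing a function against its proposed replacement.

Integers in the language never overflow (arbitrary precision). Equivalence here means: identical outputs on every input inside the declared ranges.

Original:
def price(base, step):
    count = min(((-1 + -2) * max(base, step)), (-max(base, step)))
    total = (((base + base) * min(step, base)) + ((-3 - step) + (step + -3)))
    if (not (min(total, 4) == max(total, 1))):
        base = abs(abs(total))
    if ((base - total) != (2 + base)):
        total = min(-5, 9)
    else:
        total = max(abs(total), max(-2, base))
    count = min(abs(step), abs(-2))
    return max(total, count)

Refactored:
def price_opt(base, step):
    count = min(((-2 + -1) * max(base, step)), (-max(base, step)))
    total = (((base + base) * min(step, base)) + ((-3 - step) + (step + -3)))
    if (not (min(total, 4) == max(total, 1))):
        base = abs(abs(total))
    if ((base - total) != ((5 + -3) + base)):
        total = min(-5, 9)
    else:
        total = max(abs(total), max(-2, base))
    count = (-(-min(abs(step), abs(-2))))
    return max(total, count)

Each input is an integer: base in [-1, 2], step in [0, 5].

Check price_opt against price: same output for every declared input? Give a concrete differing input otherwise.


The two are interchangeable: constant usage differs, and arithmetic usage differs, and every declared input agrees.
One worked example (base=1, step=1) — price: count = -3; total = -4; (not (min(total, 4) == max(total, 1))) -> true; base = 4; ((base - total) != (2 + base)) -> true; total = -5; count = 1; return 1; price_opt: count = -3; total = -4; (not (min(total, 4) == max(total, 1))) -> true; base = 4; ((base - total) != ((5 + -3) + base)) -> true; total = -5; count = 1; return 1; agreement on 1.
Every one of the 24 inputs gives matching results.
verdict: equivalent


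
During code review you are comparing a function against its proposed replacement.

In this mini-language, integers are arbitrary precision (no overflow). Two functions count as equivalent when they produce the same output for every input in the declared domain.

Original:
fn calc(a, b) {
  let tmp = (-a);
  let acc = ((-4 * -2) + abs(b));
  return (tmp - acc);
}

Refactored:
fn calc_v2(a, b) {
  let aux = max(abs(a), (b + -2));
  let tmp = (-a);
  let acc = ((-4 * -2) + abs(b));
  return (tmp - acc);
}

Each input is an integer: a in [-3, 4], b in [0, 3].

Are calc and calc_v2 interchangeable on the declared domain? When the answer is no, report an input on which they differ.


The two are interchangeable: statement counts differ; arithmetic usage differs; min/max/abs usage differs; local variable names differ; constant usage differs, and every declared input agrees.
As a probe, take a=0, b=2: calc runs tmp=0, then acc=10, then returns -10; calc_v2 runs aux=0, then tmp=0, then acc=10, then returns -10; both end at -10.
Across all 32 domain points the two functions coincide.
verdict: equivalent


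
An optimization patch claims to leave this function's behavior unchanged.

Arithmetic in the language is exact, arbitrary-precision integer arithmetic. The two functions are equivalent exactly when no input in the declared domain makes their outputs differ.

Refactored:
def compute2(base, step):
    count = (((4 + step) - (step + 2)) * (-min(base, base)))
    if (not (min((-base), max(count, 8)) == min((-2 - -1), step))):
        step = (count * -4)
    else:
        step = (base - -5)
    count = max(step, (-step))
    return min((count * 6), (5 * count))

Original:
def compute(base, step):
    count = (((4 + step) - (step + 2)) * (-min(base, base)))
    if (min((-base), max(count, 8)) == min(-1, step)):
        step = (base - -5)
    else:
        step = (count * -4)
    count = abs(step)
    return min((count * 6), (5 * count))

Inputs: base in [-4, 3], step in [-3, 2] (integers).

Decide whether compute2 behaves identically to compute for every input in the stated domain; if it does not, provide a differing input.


Equivalent — the differences include min/max/abs usage differs; and arithmetic usage differs; and constant usage differs; and boolean connective usage differs, yet no declared input distinguishes the two.
As a probe, take base=-4, step=1: compute runs count := 8 | (min((-base), max(count, 8)) == min(-1, step)): false | step := -32 | count := 32 | result 160; compute2 runs count := 8 | (not (min((-base), max(count, 8)) == min((-2 - -1), step))): true | step := -32 | count := 32 | result 160; both end at 160.
Checked all 48 inputs in the declared domain: the outputs agree on every one.
verdict: equivalent


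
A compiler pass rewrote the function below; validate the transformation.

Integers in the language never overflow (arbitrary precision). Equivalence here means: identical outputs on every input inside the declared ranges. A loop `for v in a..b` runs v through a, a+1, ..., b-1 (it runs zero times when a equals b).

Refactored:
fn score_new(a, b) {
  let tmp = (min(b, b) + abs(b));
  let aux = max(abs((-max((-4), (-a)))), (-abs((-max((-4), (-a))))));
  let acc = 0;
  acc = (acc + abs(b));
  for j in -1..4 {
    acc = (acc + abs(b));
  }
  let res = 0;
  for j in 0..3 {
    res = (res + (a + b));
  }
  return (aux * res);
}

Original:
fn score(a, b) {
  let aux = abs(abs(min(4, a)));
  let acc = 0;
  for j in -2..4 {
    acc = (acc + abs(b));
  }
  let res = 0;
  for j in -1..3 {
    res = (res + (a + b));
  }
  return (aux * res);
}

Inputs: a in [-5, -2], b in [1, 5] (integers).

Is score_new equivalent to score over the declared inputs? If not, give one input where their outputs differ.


Not equivalent: a=-5, b=1 separates them (-80 vs -60).
score: aux=5, then acc=0, then (j=-2), then acc=1, then (j=-1), then acc=2, then (j=0), then acc=3, then (j=1), then acc=4, then (j=2), then acc=5, then (j=3), then acc=6, then res=0, then (j=-1), then res=-4, then (j=0), then res=-8, then (j=1), then res=-12, then (j=2), then res=-16, then returns -80
score_new: tmp=2, then aux=5, then acc=0, then acc=1, then (j=-1), then acc=2, then (j=0), then acc=3, then (j=1), then acc=4, then (j=2), then acc=5, then (j=3), then acc=6, then res=0, then (j=0), then res=-4, then (j=1), then res=-8, then (j=2), then res=-12, then returns -60
verdict: not equivalent; witness: a=-5, b=1


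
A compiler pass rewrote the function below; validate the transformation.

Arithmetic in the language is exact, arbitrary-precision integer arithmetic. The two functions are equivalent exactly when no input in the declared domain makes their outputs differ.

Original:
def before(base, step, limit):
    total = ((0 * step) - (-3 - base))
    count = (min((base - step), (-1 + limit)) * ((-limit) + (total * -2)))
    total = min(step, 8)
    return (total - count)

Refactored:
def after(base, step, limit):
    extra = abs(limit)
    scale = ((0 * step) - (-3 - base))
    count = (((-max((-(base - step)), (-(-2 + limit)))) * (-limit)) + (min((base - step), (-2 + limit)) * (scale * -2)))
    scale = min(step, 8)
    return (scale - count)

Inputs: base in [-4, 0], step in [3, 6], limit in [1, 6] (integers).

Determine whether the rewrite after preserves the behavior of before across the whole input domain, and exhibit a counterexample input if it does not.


The suspicious edit (`-1` became `-2`) never changes the result for any input inside the declared domain; all 120 inputs agree.
verdict: equivalent


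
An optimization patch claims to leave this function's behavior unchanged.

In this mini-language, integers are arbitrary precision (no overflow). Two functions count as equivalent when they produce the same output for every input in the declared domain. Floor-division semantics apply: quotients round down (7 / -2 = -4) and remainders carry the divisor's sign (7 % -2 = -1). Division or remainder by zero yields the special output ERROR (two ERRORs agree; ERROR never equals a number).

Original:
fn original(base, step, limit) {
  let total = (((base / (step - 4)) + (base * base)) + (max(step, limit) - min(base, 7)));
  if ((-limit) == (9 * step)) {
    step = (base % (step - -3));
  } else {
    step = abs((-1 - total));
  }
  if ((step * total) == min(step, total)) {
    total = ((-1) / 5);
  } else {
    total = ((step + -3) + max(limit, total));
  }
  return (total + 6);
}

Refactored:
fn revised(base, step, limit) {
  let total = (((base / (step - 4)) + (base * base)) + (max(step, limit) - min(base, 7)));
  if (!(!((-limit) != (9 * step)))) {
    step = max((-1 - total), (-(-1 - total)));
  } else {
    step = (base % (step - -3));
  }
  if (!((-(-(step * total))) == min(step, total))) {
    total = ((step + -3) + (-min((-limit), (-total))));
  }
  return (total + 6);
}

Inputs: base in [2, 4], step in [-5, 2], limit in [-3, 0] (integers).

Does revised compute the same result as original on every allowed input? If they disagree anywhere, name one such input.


There is a counterexample at base=2, step=-5, limit=-3: 5 on one side, 4 on the other.
original: total becomes -2; next ((-limit) == (9 * step)) evaluates to false; next step becomes 1; next ((step * total) == min(step, total)) evaluates to true; next total becomes -1; next final value 5
revised: total becomes -2; next (!(!((-limit) != (9 * step)))) evaluates to true; next step becomes 1; next (!((-(-(step * total))) == min(step, total))) evaluates to false; next final value 4
verdict: not equivalent; witness: base=2, step=-5, limit=-3


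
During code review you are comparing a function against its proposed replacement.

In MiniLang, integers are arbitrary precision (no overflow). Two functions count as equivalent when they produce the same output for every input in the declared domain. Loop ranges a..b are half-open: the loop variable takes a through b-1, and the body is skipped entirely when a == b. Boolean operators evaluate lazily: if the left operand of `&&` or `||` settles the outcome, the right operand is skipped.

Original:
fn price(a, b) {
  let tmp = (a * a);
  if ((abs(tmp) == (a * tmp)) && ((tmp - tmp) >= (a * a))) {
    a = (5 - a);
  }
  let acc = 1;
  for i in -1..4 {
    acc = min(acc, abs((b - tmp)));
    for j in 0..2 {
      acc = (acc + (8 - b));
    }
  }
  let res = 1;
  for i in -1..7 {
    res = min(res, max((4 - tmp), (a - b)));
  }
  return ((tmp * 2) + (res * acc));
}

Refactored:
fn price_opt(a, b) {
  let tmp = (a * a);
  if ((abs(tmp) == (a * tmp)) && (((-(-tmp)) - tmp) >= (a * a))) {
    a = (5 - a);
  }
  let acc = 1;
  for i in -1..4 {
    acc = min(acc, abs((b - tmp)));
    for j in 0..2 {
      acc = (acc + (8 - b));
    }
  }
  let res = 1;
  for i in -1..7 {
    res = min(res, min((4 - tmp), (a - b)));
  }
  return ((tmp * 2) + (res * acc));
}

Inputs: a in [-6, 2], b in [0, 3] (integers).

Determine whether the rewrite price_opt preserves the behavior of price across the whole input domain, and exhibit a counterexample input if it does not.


Consider the input a=-6, b=0.
price: tmp := 36 | ((abs(tmp) == (a * tmp)) && ((tmp - tmp) >= (a * a))): false | acc := 1 | iter i=-1: | acc := 1 | iter j=0: | acc := 9 | iter j=1: | acc := 17 | iter i=0: | acc := 17 | iter j=0: | acc := 25 | iter j=1: | acc := 33 | iter i=1: | acc := 33 | iter j=0: | acc := 41 | iter j=1: | acc := 49 | iter i=2: | acc := 36 | iter j=0: | acc := 44 | iter j=1: | acc := 52 | iter i=3: | acc := 36 | iter j=0: | acc := 44 | iter j=1: | acc := 52 | res := 1 | iter i=-1: | res := -6 | iter i=0: | res := -6 | iter i=1: | res := -6 | iter i=2: | res := -6 | iter i=3: | res := -6 | iter i=4: | res := -6 | iter i=5: | res := -6 | iter i=6: | res := -6 | result -240
price_opt: tmp := 36 | ((abs(tmp) == (a * tmp)) && (((-(-tmp)) - tmp) >= (a * a))): false | acc := 1 | iter i=-1: | acc := 1 | iter j=0: | acc := 9 | iter j=1: | acc := 17 | iter i=0: | acc := 17 | iter j=0: | acc := 25 | iter j=1: | acc := 33 | iter i=1: | acc := 33 | iter j=0: | acc := 41 | iter j=1: | acc := 49 | iter i=2: | acc := 36 | iter j=0: | acc := 44 | iter j=1: | acc := 52 | iter i=3: | acc := 36 | iter j=0: | acc := 44 | iter j=1: | acc := 52 | res := 1 | iter i=-1: | res := -32 | iter i=0: | res := -32 | iter i=1: | res := -32 | iter i=2: | res := -32 | iter i=3: | res := -32 | iter i=4: | res := -32 | iter i=5: | res := -32 | iter i=6: | res := -32 | result -1592
-240 vs -1592 — the two versions disagree here.
verdict: not equivalent; witness: a=-6, b=0


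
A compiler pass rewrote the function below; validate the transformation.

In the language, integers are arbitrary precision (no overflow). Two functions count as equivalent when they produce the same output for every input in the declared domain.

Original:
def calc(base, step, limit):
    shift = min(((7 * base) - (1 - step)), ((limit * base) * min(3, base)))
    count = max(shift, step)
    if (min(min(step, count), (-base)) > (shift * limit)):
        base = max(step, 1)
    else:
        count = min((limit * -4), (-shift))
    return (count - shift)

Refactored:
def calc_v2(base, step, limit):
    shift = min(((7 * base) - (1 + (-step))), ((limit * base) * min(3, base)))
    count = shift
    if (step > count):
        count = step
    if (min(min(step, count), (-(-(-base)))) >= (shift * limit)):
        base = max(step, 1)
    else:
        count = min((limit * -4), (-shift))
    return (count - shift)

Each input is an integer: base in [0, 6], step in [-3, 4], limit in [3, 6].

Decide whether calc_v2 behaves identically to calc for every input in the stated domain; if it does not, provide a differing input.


Not equivalent: base=0, step=1, limit=3 separates them (-12 vs 1).
calc: shift becomes 0; next count becomes 1; next (min(min(step, count), (-base)) > (shift * limit)) evaluates to false; next count becomes -12; next final value -12
calc_v2: shift becomes 0; next count becomes 0; next (step > count) evaluates to true; next count becomes 1; next (min(min(step, count), (-(-(-base)))) >= (shift * limit)) evaluates to true; next base becomes 1; next final value 1
verdict: not equivalent; witness: base=0, step=1, limit=3


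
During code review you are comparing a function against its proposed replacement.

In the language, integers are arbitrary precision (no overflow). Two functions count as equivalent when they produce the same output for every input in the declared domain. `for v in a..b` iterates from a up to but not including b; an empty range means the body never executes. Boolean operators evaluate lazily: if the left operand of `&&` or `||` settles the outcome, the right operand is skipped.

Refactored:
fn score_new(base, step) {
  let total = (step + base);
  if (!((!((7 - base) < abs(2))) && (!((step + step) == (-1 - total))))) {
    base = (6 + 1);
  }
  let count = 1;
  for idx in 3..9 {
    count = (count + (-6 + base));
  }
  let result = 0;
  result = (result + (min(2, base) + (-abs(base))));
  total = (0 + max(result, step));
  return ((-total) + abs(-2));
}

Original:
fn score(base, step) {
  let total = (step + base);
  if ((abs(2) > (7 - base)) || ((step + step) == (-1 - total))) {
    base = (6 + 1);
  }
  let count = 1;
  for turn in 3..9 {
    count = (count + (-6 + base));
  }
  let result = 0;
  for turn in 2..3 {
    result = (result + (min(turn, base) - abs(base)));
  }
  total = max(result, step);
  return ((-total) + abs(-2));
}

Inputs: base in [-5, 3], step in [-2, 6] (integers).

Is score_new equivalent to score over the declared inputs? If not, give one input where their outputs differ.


This is a faithful refactor — boolean connective usage differs; also constant usage differs; also statement counts differ; also local variable names differ; also comparison usage differs; also loop structure differs; also arithmetic usage differs, but the computed results match everywhere.
Tracing base=-2, step=-2: score: total=-4, then ((abs(2) > (7 - base)) || ((step + step) == (-1 - total))) is false, then count=1, then (turn=3), then count=-7, then (turn=4), then count=-15, then (turn=5), then count=-23, then (turn=6), then count=-31, then (turn=7), then count=-39, then (turn=8), then count=-47, then result=0, then (turn=2), then result=-4, then total=-2, then returns 4 | score_new: total=-4, then (!((!((7 - base) < abs(2))) && (!((step + step) == (-1 - total))))) is false, then count=1, then (idx=3), then count=-7, then (idx=4), then count=-15, then (idx=5), then count=-23, then (idx=6), then count=-31, then (idx=7), then count=-39, then (idx=8), then count=-47, then result=0, then result=-4, then total=-2, then returns 4 — matching result 4.
An exhaustive pass over the 81 declared inputs shows identical outputs.
verdict: equivalent


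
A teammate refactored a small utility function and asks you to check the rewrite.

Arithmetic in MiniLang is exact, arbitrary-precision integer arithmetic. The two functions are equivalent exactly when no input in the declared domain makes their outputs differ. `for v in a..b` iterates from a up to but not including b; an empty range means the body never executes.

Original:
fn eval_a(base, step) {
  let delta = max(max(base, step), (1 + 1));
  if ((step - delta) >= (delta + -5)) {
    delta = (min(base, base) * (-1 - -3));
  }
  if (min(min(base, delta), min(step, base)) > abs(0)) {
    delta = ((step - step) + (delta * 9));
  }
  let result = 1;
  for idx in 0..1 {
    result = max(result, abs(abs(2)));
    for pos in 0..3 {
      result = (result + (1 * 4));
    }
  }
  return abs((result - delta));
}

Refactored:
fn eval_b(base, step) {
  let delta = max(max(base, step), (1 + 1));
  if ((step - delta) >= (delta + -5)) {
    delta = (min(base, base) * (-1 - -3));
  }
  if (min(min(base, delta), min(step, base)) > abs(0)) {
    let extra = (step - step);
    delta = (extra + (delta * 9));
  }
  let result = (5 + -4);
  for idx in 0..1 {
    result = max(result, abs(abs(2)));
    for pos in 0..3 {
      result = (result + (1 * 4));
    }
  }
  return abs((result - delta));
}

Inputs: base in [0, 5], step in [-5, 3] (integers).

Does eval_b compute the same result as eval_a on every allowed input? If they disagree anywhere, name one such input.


Comparing the listings, the differences include: statement counts differ; constant usage differs; local variable names differ; arithmetic usage differs.
Spot check at base=2, step=-1 — eval_a: delta becomes 2; next ((step - delta) >= (delta + -5)) evaluates to true; next delta becomes 4; next (min(min(base, delta), min(step, base)) > abs(0)) evaluates to false; next result becomes 1; next at idx=0:; next result becomes 2; next at pos=0:; next result becomes 6; next at pos=1:; next result becomes 10; next at pos=2:; next result becomes 14; next final value 10. eval_b: delta becomes 2; next ((step - delta) >= (delta + -5)) evaluates to true; next delta becomes 4; next (min(min(base, delta), min(step, base)) > abs(0)) evaluates to false; next result becomes 1; next at idx=0:; next result becomes 2; next at pos=0:; next result becomes 6; next at pos=1:; next result becomes 10; next at pos=2:; next result becomes 14; next final value 10. Both give 10.
Across all 54 domain points the two functions coincide.
verdict: equivalent


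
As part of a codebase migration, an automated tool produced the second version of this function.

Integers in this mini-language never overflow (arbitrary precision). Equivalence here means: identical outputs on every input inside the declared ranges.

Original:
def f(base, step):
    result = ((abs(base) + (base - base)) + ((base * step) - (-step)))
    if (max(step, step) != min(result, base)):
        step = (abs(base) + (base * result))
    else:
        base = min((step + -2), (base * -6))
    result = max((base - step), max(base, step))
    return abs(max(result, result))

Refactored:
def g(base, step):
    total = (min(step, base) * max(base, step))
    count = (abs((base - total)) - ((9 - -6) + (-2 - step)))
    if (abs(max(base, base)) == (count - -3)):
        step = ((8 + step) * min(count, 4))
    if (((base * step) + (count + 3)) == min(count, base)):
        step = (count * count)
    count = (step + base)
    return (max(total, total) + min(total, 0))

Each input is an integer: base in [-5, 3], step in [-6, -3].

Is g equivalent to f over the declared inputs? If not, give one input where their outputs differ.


Try base=-5, step=-6.
f: result = 29; (max(step, step) != min(result, base)) -> true; step = -140; result = 135; return 135
g: total = 30; count = 16; (abs(max(base, base)) == (count - -3)) -> false; (((base * step) + (count + 3)) == min(count, base)) -> false; count = -11; return 30
135 against 30: the behavior changed.
verdict: not equivalent; witness: base=-5, step=-6


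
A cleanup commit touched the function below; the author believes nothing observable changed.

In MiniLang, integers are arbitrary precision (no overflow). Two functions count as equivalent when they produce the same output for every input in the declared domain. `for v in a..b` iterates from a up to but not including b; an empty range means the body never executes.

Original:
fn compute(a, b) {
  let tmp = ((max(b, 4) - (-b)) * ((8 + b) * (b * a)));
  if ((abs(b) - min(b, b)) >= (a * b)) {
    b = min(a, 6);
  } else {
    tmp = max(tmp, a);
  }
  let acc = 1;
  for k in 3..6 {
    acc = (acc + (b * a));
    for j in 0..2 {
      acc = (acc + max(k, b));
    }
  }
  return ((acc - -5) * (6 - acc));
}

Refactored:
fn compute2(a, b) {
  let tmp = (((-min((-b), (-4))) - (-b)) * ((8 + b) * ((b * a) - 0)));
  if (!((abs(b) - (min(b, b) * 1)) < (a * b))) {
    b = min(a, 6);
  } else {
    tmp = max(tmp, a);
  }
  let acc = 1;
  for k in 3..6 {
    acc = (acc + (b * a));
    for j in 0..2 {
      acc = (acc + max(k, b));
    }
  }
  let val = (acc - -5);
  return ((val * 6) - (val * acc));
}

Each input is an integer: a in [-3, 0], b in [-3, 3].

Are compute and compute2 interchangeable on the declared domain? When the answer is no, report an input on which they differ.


Changes here: arithmetic usage differs, and comparison usage differs, and statement counts differ, and constant usage differs, and local variable names differ, and boolean connective usage differs, and min/max/abs usage differs; the full 28-point sweep finds no disagreement.
verdict: equivalent


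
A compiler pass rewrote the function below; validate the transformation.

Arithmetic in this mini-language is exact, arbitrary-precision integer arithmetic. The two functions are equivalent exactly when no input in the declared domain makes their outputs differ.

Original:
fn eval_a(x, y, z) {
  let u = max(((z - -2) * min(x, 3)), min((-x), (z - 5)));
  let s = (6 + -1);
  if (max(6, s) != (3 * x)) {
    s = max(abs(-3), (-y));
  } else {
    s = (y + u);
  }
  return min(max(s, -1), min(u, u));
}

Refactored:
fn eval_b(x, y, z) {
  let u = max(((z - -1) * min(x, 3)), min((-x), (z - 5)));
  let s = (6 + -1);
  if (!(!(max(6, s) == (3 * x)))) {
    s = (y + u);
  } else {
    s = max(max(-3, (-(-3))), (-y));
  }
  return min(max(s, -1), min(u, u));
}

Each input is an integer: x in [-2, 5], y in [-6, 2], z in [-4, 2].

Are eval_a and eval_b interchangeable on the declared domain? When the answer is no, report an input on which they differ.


Run the pair on x=-2, y=-6, z=-4.
eval_a: u = 4; s = 5; (max(6, s) != (3 * x)) -> true; s = 6; return 4
eval_b: u = 6; s = 5; (!(!(max(6, s) == (3 * x)))) -> false; s = 6; return 6
4 and 6 differ, so these are not the same function on this domain.
verdict: not equivalent; witness: x=-2, y=-6, z=-4


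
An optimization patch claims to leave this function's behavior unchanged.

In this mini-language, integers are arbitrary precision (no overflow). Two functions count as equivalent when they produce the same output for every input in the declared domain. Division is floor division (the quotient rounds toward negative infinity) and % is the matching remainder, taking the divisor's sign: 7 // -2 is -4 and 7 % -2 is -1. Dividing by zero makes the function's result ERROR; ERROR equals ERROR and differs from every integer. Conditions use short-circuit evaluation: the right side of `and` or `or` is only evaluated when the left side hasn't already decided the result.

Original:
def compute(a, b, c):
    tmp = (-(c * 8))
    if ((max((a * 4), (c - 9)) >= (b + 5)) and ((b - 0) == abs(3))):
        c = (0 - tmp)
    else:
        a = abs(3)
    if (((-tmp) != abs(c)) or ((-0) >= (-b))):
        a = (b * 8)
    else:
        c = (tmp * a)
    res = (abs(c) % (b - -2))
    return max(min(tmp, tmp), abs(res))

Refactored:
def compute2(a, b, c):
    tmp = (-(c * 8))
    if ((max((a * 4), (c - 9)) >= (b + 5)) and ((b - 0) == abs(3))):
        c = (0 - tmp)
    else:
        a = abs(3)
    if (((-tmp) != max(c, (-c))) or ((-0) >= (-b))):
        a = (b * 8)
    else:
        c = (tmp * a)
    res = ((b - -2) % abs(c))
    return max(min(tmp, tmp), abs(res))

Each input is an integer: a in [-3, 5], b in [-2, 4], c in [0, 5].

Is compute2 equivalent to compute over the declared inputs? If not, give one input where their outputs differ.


There is a counterexample at a=-3, b=-2, c=1: ERROR on one side, 0 on the other.
compute: tmp=-8, then ((max((a * 4), (c - 9)) >= (b + 5)) and ((b - 0) == abs(3))) is false, then a=3, then (((-tmp) != abs(c)) or ((-0) >= (-b))) is true, then a=-16, then a zero divisor aborts: ERROR
compute2: tmp=-8, then ((max((a * 4), (c - 9)) >= (b + 5)) and ((b - 0) == abs(3))) is false, then a=3, then (((-tmp) != max(c, (-c))) or ((-0) >= (-b))) is true, then a=-16, then res=0, then returns 0
verdict: not equivalent; witness: a=-3, b=-2, c=1


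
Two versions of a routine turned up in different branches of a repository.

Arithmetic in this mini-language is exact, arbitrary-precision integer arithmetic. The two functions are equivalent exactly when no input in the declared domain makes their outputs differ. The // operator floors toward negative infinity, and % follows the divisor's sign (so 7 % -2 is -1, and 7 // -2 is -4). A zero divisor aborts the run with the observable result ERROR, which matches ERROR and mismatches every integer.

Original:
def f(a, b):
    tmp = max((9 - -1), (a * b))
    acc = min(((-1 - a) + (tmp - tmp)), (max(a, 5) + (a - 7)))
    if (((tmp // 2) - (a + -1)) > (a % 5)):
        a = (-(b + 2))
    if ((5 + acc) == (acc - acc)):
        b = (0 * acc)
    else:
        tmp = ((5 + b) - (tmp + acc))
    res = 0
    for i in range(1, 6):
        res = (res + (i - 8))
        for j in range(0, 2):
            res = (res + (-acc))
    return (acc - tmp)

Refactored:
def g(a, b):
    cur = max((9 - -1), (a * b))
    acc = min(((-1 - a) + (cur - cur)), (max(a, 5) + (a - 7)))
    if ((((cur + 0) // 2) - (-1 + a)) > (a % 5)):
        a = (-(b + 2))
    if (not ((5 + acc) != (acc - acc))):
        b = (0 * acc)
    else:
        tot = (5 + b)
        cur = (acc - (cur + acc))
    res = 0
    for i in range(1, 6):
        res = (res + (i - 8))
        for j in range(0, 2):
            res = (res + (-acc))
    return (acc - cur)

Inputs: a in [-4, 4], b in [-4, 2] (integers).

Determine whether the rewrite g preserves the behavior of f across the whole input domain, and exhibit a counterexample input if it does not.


Consider the input a=-4, b=-4.
f: tmp := 16 | acc := -6 | (((tmp // 2) - (a + -1)) > (a % 5)): true | a := 2 | ((5 + acc) == (acc - acc)): false | tmp := -9 | res := 0 | iter i=1: | res := -7 | iter j=0: | res := -1 | iter j=1: | res := 5 | iter i=2: | res := -1 | iter j=0: | res := 5 | iter j=1: | res := 11 | iter i=3: | res := 6 | iter j=0: | res := 12 | iter j=1: | res := 18 | iter i=4: | res := 14 | iter j=0: | res := 20 | iter j=1: | res := 26 | iter i=5: | res := 23 | iter j=0: | res := 29 | iter j=1: | res := 35 | result 3
g: cur := 16 | acc := -6 | ((((cur + 0) // 2) - (-1 + a)) > (a % 5)): true | a := 2 | (not ((5 + acc) != (acc - acc))): false | tot := 1 | cur := -16 | res := 0 | iter i=1: | res := -7 | iter j=0: | res := -1 | iter j=1: | res := 5 | iter i=2: | res := -1 | iter j=0: | res := 5 | iter j=1: | res := 11 | iter i=3: | res := 6 | iter j=0: | res := 12 | iter j=1: | res := 18 | iter i=4: | res := 14 | iter j=0: | res := 20 | iter j=1: | res := 26 | iter i=5: | res := 23 | iter j=0: | res := 29 | iter j=1: | res := 35 | result 10
3 != 10, so the rewrite changes behavior.
verdict: not equivalent; witness: a=-4, b=-4


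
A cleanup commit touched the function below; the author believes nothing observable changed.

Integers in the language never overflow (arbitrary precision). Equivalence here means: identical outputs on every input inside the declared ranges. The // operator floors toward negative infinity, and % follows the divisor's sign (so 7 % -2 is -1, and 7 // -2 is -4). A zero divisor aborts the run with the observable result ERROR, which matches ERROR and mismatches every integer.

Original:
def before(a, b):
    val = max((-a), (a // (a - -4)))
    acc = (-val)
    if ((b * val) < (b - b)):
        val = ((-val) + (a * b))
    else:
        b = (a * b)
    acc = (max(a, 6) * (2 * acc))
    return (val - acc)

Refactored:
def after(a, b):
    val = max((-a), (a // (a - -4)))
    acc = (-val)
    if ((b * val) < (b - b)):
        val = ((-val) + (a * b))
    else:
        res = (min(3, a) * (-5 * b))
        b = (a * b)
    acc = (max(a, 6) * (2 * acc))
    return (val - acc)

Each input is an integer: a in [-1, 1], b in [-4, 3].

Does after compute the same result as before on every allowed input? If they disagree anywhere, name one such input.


Differences: statement counts differ; and arithmetic usage differs; and min/max/abs usage differs; and constant usage differs; and local variable names differ — yet all 24 inputs agree.
verdict: equivalent


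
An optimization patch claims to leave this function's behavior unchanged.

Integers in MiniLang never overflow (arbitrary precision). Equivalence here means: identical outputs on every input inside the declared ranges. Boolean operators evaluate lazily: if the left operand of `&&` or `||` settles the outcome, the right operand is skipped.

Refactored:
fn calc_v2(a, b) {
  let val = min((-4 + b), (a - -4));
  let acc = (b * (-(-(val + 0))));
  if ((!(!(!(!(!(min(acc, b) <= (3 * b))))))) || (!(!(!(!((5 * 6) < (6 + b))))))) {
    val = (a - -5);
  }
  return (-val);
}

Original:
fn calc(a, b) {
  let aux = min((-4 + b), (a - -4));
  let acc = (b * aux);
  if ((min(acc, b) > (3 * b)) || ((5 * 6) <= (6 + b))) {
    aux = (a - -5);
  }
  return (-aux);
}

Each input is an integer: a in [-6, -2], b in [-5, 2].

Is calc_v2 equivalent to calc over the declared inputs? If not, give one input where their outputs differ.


Equivalent. The suspicious edit (`((5 * 6) <= (6 + b))` became `((5 * 6) < (6 + b))`) never changes the result for any input inside the declared domain.
Checked all 40 inputs in the declared domain: the outputs agree on every one.
Spot check at a=-6, b=1 — calc: aux=-3, then acc=-3, then ((min(acc, b) > (3 * b)) || ((5 * 6) <= (6 + b))) is false, then returns 3. calc_v2: val=-3, then acc=-3, then ((!(!(!(!(!(min(acc, b) <= (3 * b))))))) || (!(!(!(!((5 * 6) < (6 + b))))))) is false, then returns 3. Both give 3.
verdict: equivalent


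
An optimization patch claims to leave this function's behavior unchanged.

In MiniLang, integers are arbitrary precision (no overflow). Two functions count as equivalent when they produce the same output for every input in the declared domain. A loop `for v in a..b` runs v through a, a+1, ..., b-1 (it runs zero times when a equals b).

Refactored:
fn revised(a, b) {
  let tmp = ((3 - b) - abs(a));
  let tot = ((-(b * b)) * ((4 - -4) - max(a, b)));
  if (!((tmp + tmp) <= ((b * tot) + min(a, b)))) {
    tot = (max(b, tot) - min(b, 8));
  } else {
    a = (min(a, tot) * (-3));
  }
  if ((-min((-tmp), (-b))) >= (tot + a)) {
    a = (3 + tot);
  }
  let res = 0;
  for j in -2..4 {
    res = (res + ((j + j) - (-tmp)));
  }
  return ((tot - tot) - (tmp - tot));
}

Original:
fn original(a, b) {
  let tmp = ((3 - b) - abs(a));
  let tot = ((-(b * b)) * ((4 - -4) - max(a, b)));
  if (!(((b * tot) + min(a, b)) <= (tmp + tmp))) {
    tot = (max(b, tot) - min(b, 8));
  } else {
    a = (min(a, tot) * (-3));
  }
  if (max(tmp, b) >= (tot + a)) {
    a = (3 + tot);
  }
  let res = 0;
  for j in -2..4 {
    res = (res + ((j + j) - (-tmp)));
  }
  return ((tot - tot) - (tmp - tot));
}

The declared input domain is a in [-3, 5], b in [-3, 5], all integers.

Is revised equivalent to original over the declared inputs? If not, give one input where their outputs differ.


Try a=-3, b=-3.
original: tmp := 3 | tot := -99 | (!(((b * tot) + min(a, b)) <= (tmp + tmp))): true | tot := 0 | (max(tmp, b) >= (tot + a)): true | a := 3 | res := 0 | iter j=-2: | res := -1 | iter j=-1: | res := 0 | iter j=0: | res := 3 | iter j=1: | res := 8 | iter j=2: | res := 15 | iter j=3: | res := 24 | result -3
revised: tmp := 3 | tot := -99 | (!((tmp + tmp) <= ((b * tot) + min(a, b)))): false | a := 297 | ((-min((-tmp), (-b))) >= (tot + a)): false | res := 0 | iter j=-2: | res := -1 | iter j=-1: | res := 0 | iter j=0: | res := 3 | iter j=1: | res := 8 | iter j=2: | res := 15 | iter j=3: | res := 24 | result -102
-3 != -102, so the rewrite changes behavior.
verdict: not equivalent; witness: a=-3, b=-3


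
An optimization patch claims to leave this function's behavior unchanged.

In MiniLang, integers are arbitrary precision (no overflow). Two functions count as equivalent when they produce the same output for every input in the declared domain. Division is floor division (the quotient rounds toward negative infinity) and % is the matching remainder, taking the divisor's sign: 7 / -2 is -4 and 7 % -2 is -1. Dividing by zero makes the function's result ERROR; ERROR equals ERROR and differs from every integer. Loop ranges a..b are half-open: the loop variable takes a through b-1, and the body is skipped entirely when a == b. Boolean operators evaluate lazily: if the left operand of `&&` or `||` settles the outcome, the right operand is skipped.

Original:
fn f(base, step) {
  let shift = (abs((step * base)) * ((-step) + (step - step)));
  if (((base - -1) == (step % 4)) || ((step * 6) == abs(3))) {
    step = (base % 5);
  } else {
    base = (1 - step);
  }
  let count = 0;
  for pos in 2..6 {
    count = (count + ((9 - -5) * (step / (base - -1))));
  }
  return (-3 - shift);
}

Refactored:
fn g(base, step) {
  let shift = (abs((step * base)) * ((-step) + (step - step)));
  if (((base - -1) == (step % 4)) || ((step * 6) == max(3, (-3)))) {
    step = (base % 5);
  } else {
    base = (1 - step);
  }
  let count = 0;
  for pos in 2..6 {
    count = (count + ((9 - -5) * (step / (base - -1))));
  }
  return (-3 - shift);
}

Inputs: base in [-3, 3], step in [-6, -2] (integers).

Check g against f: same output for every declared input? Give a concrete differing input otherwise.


This is a faithful refactor — constant usage differs, min/max/abs usage differs, but the computed results match everywhere.
As a probe, take base=3, step=-3: f runs shift := 27 | (((base - -1) == (step % 4)) || ((step * 6) == abs(3))): false | base := 4 | count := 0 | iter pos=2: | count := -14 | iter pos=3: | count := -28 | iter pos=4: | count := -42 | iter pos=5: | count := -56 | result -30; g runs shift := 27 | (((base - -1) == (step % 4)) || ((step * 6) == max(3, (-3)))): false | base := 4 | count := 0 | iter pos=2: | count := -14 | iter pos=3: | count := -28 | iter pos=4: | count := -42 | iter pos=5: | count := -56 | result -30; both end at -30.
Every one of the 35 inputs gives matching results.
verdict: equivalent
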